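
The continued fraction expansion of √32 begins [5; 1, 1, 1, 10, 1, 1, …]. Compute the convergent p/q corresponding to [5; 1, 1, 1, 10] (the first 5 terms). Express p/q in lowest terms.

Start with 10.
1 + 1/(10/1) = 1 + 1/10 = 11/10
1 + 1/(11/10) = 1 + 10/11 = 21/11
1 + 1/(21/11) = 1 + 11/21 = 32/21
5 + 1/(32/21) = 5 + 21/32 = 181/32

181/32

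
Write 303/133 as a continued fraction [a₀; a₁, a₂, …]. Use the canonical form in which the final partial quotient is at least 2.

Apply division with remainder until the remainder is 0:
303 ÷ 133 → quotient 2, remainder 37
133 ÷ 37 → quotient 3, remainder 22
37 ÷ 22 → quotient 1, remainder 15
22 ÷ 15 → quotient 1, remainder 7
15 ÷ 7 → quotient 2, remainder 1
7 ÷ 1 → quotient 7, remainder 0

[2; 3, 1, 1, 2, 7]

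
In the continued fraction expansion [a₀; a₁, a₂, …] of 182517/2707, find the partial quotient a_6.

5

Run the Euclidean algorithm, recording each quotient:
182517 ÷ 2707 → quotient 67, remainder 1148
2707 ÷ 1148 → quotient 2, remainder 411
1148 ÷ 411 → quotient 2, remainder 326
411 ÷ 326 → quotient 1, remainder 85
326 ÷ 85 → quotient 3, remainder 71
85 ÷ 71 → quotient 1, remainder 14
71 ÷ 14 → quotient 5, remainder 1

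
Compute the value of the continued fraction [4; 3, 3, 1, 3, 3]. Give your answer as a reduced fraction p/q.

689/160

Build up convergents one term at a time:
a_0 = 4: 4/1
a_1 = 3: 13/3
a_2 = 3: 43/10
a_3 = 1: 56/13
a_4 = 3: 211/49
a_5 = 3: 689/160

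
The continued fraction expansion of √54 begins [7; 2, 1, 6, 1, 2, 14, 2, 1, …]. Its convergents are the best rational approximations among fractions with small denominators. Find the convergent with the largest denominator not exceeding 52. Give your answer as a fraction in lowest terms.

a_0 = 7: 7/1  (≤ bound)
a_1 = 2: 15/2  (≤ bound)
a_2 = 1: 22/3  (≤ bound)
a_3 = 6: 147/20  (≤ bound)
a_4 = 1: 169/23  (≤ bound)
a_5 = 2: 485/66  (> 52, stop)

169/23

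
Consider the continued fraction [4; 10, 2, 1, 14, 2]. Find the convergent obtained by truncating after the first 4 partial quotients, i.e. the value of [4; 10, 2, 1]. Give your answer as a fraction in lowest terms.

a_0 = 4: 4/1
a_1 = 10: 41/10
a_2 = 2: 86/21
a_3 = 1: 127/31

127/31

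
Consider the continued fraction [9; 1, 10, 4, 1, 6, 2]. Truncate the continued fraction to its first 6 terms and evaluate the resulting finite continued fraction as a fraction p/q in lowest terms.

3776/381

Use the convergent recurrence hₖ = aₖ·hₖ₋₁ + hₖ₋₂ (and likewise for the denominators kₖ):
a_0 = 9: 9/1
a_1 = 1: 10/1
a_2 = 10: 109/11
a_3 = 4: 446/45
a_4 = 1: 555/56
a_5 = 6: 3776/381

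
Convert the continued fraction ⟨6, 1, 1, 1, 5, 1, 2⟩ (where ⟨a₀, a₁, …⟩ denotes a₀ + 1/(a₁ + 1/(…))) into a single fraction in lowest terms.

379/57

Start with 2.
1 + 1/(2/1) = 1 + 1/2 = 3/2
5 + 1/(3/2) = 5 + 2/3 = 17/3
1 + 1/(17/3) = 1 + 3/17 = 20/17
1 + 1/(20/17) = 1 + 17/20 = 37/20
1 + 1/(37/20) = 1 + 20/37 = 57/37
6 + 1/(57/37) = 6 + 37/57 = 379/57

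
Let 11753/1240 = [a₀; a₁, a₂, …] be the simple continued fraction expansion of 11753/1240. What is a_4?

⌊11753/1240⌋ = 9, remainder 593
⌊1240/593⌋ = 2, remainder 54
⌊593/54⌋ = 10, remainder 53
⌊54/53⌋ = 1, remainder 1
⌊53/1⌋ = 53, remainder 0

53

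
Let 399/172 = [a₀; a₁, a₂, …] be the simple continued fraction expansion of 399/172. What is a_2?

7

Run the Euclidean algorithm, recording each quotient:
399 ÷ 172 → quotient 2, remainder 55
172 ÷ 55 → quotient 3, remainder 7
55 ÷ 7 → quotient 7, remainder 6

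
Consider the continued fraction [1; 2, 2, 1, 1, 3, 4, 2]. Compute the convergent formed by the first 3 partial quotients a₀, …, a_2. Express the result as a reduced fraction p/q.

7/5

Start with 2.
2 + 1/(2/1) = 2 + 1/2 = 5/2
1 + 1/(5/2) = 1 + 2/5 = 7/5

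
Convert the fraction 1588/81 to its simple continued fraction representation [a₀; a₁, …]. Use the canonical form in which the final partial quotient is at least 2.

Repeatedly divide and take the remainder:
⌊1588/81⌋ = 19, remainder 49
⌊81/49⌋ = 1, remainder 32
⌊49/32⌋ = 1, remainder 17
⌊32/17⌋ = 1, remainder 15
⌊17/15⌋ = 1, remainder 2
⌊15/2⌋ = 7, remainder 1
⌊2/1⌋ = 2, remainder 0

[19; 1, 1, 1, 1, 7, 2]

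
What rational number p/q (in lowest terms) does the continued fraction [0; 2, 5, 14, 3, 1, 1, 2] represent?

a_0 = 0: 0/1
a_1 = 2: 1/2
a_2 = 5: 5/11
a_3 = 14: 71/156
a_4 = 3: 218/479
a_5 = 1: 289/635
a_6 = 1: 507/1114
a_7 = 2: 1303/2863

1303/2863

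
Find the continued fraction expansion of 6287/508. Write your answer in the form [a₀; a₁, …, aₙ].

6287 = 12·508 + 191, so a_0 = 12
508 = 2·191 + 126, so a_1 = 2
191 = 1·126 + 65, so a_2 = 1
126 = 1·65 + 61, so a_3 = 1
65 = 1·61 + 4, so a_4 = 1
61 = 15·4 + 1, so a_5 = 15
4 = 4·1 + 0, so a_6 = 4

[12; 2, 1, 1, 1, 15, 4]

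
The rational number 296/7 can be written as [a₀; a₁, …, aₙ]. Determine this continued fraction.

[42; 3, 2]

Run the Euclidean algorithm, recording each quotient:
296 ÷ 7 → quotient 42, remainder 2
7 ÷ 2 → quotient 3, remainder 1
2 ÷ 1 → quotient 2, remainder 0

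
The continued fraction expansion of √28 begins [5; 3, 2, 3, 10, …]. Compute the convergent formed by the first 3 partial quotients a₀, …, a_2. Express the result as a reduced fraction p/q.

Collapse the nested fraction from the inside out:
Start with 2.
3 + 1/(2/1) = 3 + 1/2 = 7/2
5 + 1/(7/2) = 5 + 2/7 = 37/7

37/7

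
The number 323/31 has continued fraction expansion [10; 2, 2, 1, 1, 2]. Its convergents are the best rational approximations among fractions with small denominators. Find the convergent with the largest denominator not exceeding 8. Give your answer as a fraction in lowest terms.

73/7

List convergents until the denominator exceeds the bound:
a_0 = 10: 10/1  (≤ bound)
a_1 = 2: 21/2  (≤ bound)
a_2 = 2: 52/5  (≤ bound)
a_3 = 1: 73/7  (≤ bound)
a_4 = 1: 125/12  (> 8, stop)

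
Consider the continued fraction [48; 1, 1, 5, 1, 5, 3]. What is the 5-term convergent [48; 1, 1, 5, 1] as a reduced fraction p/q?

Start with 1.
5 + 1/(1/1) = 5 + 1/1 = 6/1
1 + 1/(6/1) = 1 + 1/6 = 7/6
1 + 1/(7/6) = 1 + 6/7 = 13/7
48 + 1/(13/7) = 48 + 7/13 = 631/13

631/13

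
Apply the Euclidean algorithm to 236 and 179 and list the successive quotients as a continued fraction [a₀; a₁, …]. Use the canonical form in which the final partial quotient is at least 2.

[1; 3, 7, 8]

⌊236/179⌋ = 1, remainder 57
⌊179/57⌋ = 3, remainder 8
⌊57/8⌋ = 7, remainder 1
⌊8/1⌋ = 8, remainder 0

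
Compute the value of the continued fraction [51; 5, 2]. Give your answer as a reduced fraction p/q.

Start with 2.
5 + 1/(2/1) = 5 + 1/2 = 11/2
51 + 1/(11/2) = 51 + 2/11 = 563/11

563/11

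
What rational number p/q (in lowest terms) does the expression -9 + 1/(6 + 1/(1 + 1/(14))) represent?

-921/104

Use the convergent recurrence hₖ = aₖ·hₖ₋₁ + hₖ₋₂ (and likewise for the denominators kₖ):
a_0 = -9: -9/1
a_1 = 6: -53/6
a_2 = 1: -62/7
a_3 = 14: -921/104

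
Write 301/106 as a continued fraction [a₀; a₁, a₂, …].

301 ÷ 106 → quotient 2, remainder 89
106 ÷ 89 → quotient 1, remainder 17
89 ÷ 17 → quotient 5, remainder 4
17 ÷ 4 → quotient 4, remainder 1
4 ÷ 1 → quotient 4, remainder 0

[2; 1, 5, 4, 4]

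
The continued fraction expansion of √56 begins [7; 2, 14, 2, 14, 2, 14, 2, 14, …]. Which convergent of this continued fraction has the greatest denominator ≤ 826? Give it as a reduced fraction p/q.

List convergents until the denominator exceeds the bound:
a_0 = 7: 7/1  (≤ bound)
a_1 = 2: 15/2  (≤ bound)
a_2 = 14: 217/29  (≤ bound)
a_3 = 2: 449/60  (≤ bound)
a_4 = 14: 6503/869  (> 826, stop)

449/60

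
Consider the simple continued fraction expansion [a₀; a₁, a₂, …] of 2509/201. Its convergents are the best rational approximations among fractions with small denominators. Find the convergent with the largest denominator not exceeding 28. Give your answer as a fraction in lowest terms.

a_0 = 12: 12/1  (≤ bound)
a_1 = 2: 25/2  (≤ bound)
a_2 = 13: 337/27  (≤ bound)
a_3 = 1: 362/29  (> 28, stop)

337/27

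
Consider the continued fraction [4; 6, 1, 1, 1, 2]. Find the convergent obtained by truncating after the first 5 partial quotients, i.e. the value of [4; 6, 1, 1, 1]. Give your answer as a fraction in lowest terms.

83/20

Start with 1.
1 + 1/(1/1) = 1 + 1/1 = 2/1
1 + 1/(2/1) = 1 + 1/2 = 3/2
6 + 1/(3/2) = 6 + 2/3 = 20/3
4 + 1/(20/3) = 4 + 3/20 = 83/20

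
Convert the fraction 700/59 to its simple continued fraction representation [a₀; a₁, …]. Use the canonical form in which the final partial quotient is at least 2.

700 ÷ 59 → quotient 11, remainder 51
59 ÷ 51 → quotient 1, remainder 8
51 ÷ 8 → quotient 6, remainder 3
8 ÷ 3 → quotient 2, remainder 2
3 ÷ 2 → quotient 1, remainder 1
2 ÷ 1 → quotient 2, remainder 0

[11; 1, 6, 2, 1, 2]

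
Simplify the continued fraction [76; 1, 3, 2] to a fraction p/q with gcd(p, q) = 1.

691/9

Starting at the tail and folding back:
Start with 2.
3 + 1/(2/1) = 3 + 1/2 = 7/2
1 + 1/(7/2) = 1 + 2/7 = 9/7
76 + 1/(9/7) = 76 + 7/9 = 691/9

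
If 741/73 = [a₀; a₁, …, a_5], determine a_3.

1

Run the Euclidean algorithm, recording each quotient:
⌊741/73⌋ = 10, remainder 11
⌊73/11⌋ = 6, remainder 7
⌊11/7⌋ = 1, remainder 4
⌊7/4⌋ = 1, remainder 3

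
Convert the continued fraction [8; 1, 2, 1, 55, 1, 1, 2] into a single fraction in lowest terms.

a_0 = 8: 8/1
a_1 = 1: 9/1
a_2 = 2: 26/3
a_3 = 1: 35/4
a_4 = 55: 1951/223
a_5 = 1: 1986/227
a_6 = 1: 3937/450
a_7 = 2: 9860/1127

9860/1127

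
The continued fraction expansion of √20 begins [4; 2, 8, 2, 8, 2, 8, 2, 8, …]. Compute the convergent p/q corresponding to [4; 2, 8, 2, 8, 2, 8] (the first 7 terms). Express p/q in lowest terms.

Work from the innermost term outward:
Start with 8.
2 + 1/(8/1) = 2 + 1/8 = 17/8
8 + 1/(17/8) = 8 + 8/17 = 144/17
2 + 1/(144/17) = 2 + 17/144 = 305/144
8 + 1/(305/144) = 8 + 144/305 = 2584/305
2 + 1/(2584/305) = 2 + 305/2584 = 5473/2584
4 + 1/(5473/2584) = 4 + 2584/5473 = 24476/5473

24476/5473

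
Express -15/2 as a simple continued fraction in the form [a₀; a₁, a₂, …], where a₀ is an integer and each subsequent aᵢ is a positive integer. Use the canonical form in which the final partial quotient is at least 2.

-15 ÷ 2 → quotient -8, remainder 1
2 ÷ 1 → quotient 2, remainder 0

[-8; 2]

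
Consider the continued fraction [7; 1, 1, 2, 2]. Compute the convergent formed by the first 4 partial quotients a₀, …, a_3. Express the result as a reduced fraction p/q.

38/5

Start with 2.
1 + 1/(2/1) = 1 + 1/2 = 3/2
1 + 1/(3/2) = 1 + 2/3 = 5/3
7 + 1/(5/3) = 7 + 3/5 = 38/5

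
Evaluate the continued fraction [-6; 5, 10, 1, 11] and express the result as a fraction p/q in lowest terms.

-3871/667

Compute successive convergents:
a_0 = -6: -6/1
a_1 = 5: -29/5
a_2 = 10: -296/51
a_3 = 1: -325/56
a_4 = 11: -3871/667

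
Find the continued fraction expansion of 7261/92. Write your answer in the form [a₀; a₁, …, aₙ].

Repeatedly divide and take the remainder:
7261 ÷ 92 → quotient 78, remainder 85
92 ÷ 85 → quotient 1, remainder 7
85 ÷ 7 → quotient 12, remainder 1
7 ÷ 1 → quotient 7, remainder 0

[78; 1, 12, 7]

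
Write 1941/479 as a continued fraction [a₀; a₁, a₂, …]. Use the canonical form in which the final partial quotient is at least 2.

[4; 19, 6, 4]

Apply division with remainder until the remainder is 0:
1941 = 4·479 + 25, so a_0 = 4
479 = 19·25 + 4, so a_1 = 19
25 = 6·4 + 1, so a_2 = 6
4 = 4·1 + 0, so a_3 = 4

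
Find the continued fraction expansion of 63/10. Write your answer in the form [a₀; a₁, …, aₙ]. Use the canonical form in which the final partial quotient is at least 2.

63 = 6·10 + 3, so a_0 = 6
10 = 3·3 + 1, so a_1 = 3
3 = 3·1 + 0, so a_2 = 3

[6; 3, 3]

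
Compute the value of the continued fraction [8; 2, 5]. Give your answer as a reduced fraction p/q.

Use the convergent recurrence hₖ = aₖ·hₖ₋₁ + hₖ₋₂ (and likewise for the denominators kₖ):
a_0 = 8: 8/1
a_1 = 2: 17/2
a_2 = 5: 93/11

93/11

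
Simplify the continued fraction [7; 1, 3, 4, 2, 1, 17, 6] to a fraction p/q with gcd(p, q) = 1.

45751/5893

Start with 6.
17 + 1/(6/1) = 17 + 1/6 = 103/6
1 + 1/(103/6) = 1 + 6/103 = 109/103
2 + 1/(109/103) = 2 + 103/109 = 321/109
4 + 1/(321/109) = 4 + 109/321 = 1393/321
3 + 1/(1393/321) = 3 + 321/1393 = 4500/1393
1 + 1/(4500/1393) = 1 + 1393/4500 = 5893/4500
7 + 1/(5893/4500) = 7 + 4500/5893 = 45751/5893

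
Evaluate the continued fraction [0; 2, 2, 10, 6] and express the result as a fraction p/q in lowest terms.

128/317

Start with 6.
10 + 1/(6/1) = 10 + 1/6 = 61/6
2 + 1/(61/6) = 2 + 6/61 = 128/61
2 + 1/(128/61) = 2 + 61/128 = 317/128
0 + 1/(317/128) = 0 + 128/317 = 128/317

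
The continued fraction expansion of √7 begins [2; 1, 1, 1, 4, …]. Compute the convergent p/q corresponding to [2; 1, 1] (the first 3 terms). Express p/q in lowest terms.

a_0 = 2: 2/1
a_1 = 1: 3/1
a_2 = 1: 5/2

5/2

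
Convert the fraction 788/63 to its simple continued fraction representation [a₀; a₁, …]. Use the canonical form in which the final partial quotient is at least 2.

[12; 1, 1, 31]

Run the Euclidean algorithm, recording each quotient:
788 = 12·63 + 32, so a_0 = 12
63 = 1·32 + 31, so a_1 = 1
32 = 1·31 + 1, so a_2 = 1
31 = 31·1 + 0, so a_3 = 31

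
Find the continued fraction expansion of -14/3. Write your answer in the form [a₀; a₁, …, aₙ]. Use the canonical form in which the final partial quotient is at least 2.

⌊-14/3⌋ = -5, remainder 1
⌊3/1⌋ = 3, remainder 0

[-5; 3]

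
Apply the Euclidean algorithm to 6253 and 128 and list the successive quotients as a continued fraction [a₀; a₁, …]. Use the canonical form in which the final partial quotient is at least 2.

[48; 1, 5, 1, 2, 1, 4]

Run the Euclidean algorithm, recording each quotient:
⌊6253/128⌋ = 48, remainder 109
⌊128/109⌋ = 1, remainder 19
⌊109/19⌋ = 5, remainder 14
⌊19/14⌋ = 1, remainder 5
⌊14/5⌋ = 2, remainder 4
⌊5/4⌋ = 1, remainder 1
⌊4/1⌋ = 4, remainder 0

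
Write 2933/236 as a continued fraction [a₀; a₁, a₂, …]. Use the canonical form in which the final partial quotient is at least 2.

[12; 2, 2, 1, 33]

2933 ÷ 236 → quotient 12, remainder 101
236 ÷ 101 → quotient 2, remainder 34
101 ÷ 34 → quotient 2, remainder 33
34 ÷ 33 → quotient 1, remainder 1
33 ÷ 1 → quotient 33, remainder 0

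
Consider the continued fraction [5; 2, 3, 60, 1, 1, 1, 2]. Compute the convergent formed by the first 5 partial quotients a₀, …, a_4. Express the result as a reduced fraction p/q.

2329/429

Collapse the nested fraction from the inside out:
Start with 1.
60 + 1/(1/1) = 60 + 1/1 = 61/1
3 + 1/(61/1) = 3 + 1/61 = 184/61
2 + 1/(184/61) = 2 + 61/184 = 429/184
5 + 1/(429/184) = 5 + 184/429 = 2329/429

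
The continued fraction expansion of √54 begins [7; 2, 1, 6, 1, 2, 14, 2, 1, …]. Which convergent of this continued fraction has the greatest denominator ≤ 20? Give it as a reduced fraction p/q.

147/20

List convergents until the denominator exceeds the bound:
a_0 = 7: 7/1  (≤ bound)
a_1 = 2: 15/2  (≤ bound)
a_2 = 1: 22/3  (≤ bound)
a_3 = 6: 147/20  (≤ bound)
a_4 = 1: 169/23  (> 20, stop)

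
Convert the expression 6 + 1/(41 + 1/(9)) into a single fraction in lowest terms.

Start with 9.
41 + 1/(9/1) = 41 + 1/9 = 370/9
6 + 1/(370/9) = 6 + 9/370 = 2229/370

2229/370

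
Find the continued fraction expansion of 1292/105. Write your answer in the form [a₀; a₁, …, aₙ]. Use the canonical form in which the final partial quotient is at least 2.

⌊1292/105⌋ = 12, remainder 32
⌊105/32⌋ = 3, remainder 9
⌊32/9⌋ = 3, remainder 5
⌊9/5⌋ = 1, remainder 4
⌊5/4⌋ = 1, remainder 1
⌊4/1⌋ = 4, remainder 0

[12; 3, 3, 1, 1, 4]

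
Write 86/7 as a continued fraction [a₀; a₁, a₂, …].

[12; 3, 2]

⌊86/7⌋ = 12, remainder 2
⌊7/2⌋ = 3, remainder 1
⌊2/1⌋ = 2, remainder 0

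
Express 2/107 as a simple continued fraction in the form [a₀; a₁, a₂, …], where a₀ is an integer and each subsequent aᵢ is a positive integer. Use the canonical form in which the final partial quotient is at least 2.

[0; 53, 2]

Apply division with remainder until the remainder is 0:
⌊2/107⌋ = 0, remainder 2
⌊107/2⌋ = 53, remainder 1
⌊2/1⌋ = 2, remainder 0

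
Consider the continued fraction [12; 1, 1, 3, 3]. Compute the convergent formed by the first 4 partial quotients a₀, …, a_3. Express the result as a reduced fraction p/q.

Start with 3.
1 + 1/(3/1) = 1 + 1/3 = 4/3
1 + 1/(4/3) = 1 + 3/4 = 7/4
12 + 1/(7/4) = 12 + 4/7 = 88/7

88/7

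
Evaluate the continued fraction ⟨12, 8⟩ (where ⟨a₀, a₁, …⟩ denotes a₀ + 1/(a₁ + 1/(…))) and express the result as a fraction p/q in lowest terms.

97/8

Build up convergents one term at a time:
a_0 = 12: 12/1
a_1 = 8: 97/8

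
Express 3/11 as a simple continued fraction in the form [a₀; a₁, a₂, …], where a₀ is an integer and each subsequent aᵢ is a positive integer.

3 = 0·11 + 3, so a_0 = 0
11 = 3·3 + 2, so a_1 = 3
3 = 1·2 + 1, so a_2 = 1
2 = 2·1 + 0, so a_3 = 2

[0; 3, 1, 2]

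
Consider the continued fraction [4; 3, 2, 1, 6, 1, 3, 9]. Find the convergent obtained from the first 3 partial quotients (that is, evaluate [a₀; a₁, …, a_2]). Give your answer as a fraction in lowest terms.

30/7

Work from the innermost term outward:
Start with 2.
3 + 1/(2/1) = 3 + 1/2 = 7/2
4 + 1/(7/2) = 4 + 2/7 = 30/7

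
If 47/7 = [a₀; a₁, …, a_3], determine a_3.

2

Apply division with remainder until the remainder is 0:
⌊47/7⌋ = 6, remainder 5
⌊7/5⌋ = 1, remainder 2
⌊5/2⌋ = 2, remainder 1
⌊2/1⌋ = 2, remainder 0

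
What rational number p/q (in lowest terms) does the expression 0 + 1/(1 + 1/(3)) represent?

Compute successive convergents:
a_0 = 0: 0/1
a_1 = 1: 1/1
a_2 = 3: 3/4

3/4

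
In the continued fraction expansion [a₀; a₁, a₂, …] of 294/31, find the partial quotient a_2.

15

Apply division with remainder until the remainder is 0:
294 ÷ 31 → quotient 9, remainder 15
31 ÷ 15 → quotient 2, remainder 1
15 ÷ 1 → quotient 15, remainder 0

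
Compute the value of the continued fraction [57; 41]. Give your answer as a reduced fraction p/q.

Start with 41.
57 + 1/(41/1) = 57 + 1/41 = 2338/41

2338/41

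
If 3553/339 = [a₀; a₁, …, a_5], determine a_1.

2

Repeatedly divide and take the remainder:
⌊3553/339⌋ = 10, remainder 163
⌊339/163⌋ = 2, remainder 13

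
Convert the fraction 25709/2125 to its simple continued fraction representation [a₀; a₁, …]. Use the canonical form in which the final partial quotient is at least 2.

⌊25709/2125⌋ = 12, remainder 209
⌊2125/209⌋ = 10, remainder 35
⌊209/35⌋ = 5, remainder 34
⌊35/34⌋ = 1, remainder 1
⌊34/1⌋ = 34, remainder 0

[12; 10, 5, 1, 34]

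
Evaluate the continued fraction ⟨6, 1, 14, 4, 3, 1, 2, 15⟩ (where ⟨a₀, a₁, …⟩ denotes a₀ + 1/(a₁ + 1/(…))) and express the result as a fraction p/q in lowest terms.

Collapse the nested fraction from the inside out:
Start with 15.
2 + 1/(15/1) = 2 + 1/15 = 31/15
1 + 1/(31/15) = 1 + 15/31 = 46/31
3 + 1/(46/31) = 3 + 31/46 = 169/46
4 + 1/(169/46) = 4 + 46/169 = 722/169
14 + 1/(722/169) = 14 + 169/722 = 10277/722
1 + 1/(10277/722) = 1 + 722/10277 = 10999/10277
6 + 1/(10999/10277) = 6 + 10277/10999 = 76271/10999

76271/10999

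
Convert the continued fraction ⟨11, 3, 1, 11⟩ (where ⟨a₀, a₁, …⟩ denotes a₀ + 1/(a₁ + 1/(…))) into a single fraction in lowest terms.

Collapse the nested fraction from the inside out:
Start with 11.
1 + 1/(11/1) = 1 + 1/11 = 12/11
3 + 1/(12/11) = 3 + 11/12 = 47/12
11 + 1/(47/12) = 11 + 12/47 = 529/47

529/47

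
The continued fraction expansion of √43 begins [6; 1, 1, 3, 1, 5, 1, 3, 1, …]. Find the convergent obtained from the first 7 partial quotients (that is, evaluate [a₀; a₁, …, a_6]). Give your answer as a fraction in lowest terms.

400/61

Compute successive convergents:
a_0 = 6: 6/1
a_1 = 1: 7/1
a_2 = 1: 13/2
a_3 = 3: 46/7
a_4 = 1: 59/9
a_5 = 5: 341/52
a_6 = 1: 400/61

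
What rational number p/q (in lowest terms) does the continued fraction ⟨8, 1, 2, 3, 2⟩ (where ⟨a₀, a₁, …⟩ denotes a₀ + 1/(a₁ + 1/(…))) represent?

Collapse the nested fraction from the inside out:
Start with 2.
3 + 1/(2/1) = 3 + 1/2 = 7/2
2 + 1/(7/2) = 2 + 2/7 = 16/7
1 + 1/(16/7) = 1 + 7/16 = 23/16
8 + 1/(23/16) = 8 + 16/23 = 200/23

200/23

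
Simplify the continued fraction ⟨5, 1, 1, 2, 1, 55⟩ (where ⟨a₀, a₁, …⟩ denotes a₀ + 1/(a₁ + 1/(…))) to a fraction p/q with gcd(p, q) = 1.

2173/390

a_0 = 5: 5/1
a_1 = 1: 6/1
a_2 = 1: 11/2
a_3 = 2: 28/5
a_4 = 1: 39/7
a_5 = 55: 2173/390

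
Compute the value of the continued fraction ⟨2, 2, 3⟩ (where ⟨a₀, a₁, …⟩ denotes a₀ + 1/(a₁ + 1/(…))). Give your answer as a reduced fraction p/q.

Start with 3.
2 + 1/(3/1) = 2 + 1/3 = 7/3
2 + 1/(7/3) = 2 + 3/7 = 17/7

17/7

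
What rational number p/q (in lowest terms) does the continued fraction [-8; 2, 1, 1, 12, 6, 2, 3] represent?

-21821/2870

Use the convergent recurrence hₖ = aₖ·hₖ₋₁ + hₖ₋₂ (and likewise for the denominators kₖ):
a_0 = -8: -8/1
a_1 = 2: -15/2
a_2 = 1: -23/3
a_3 = 1: -38/5
a_4 = 12: -479/63
a_5 = 6: -2912/383
a_6 = 2: -6303/829
a_7 = 3: -21821/2870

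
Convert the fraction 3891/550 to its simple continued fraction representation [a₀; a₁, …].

Run the Euclidean algorithm, recording each quotient:
3891 = 7·550 + 41, so a_0 = 7
550 = 13·41 + 17, so a_1 = 13
41 = 2·17 + 7, so a_2 = 2
17 = 2·7 + 3, so a_3 = 2
7 = 2·3 + 1, so a_4 = 2
3 = 3·1 + 0, so a_5 = 3

[7; 13, 2, 2, 2, 3]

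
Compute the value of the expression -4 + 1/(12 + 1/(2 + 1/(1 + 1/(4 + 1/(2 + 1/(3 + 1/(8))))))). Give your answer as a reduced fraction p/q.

a_0 = -4: -4/1
a_1 = 12: -47/12
a_2 = 2: -98/25
a_3 = 1: -145/37
a_4 = 4: -678/173
a_5 = 2: -1501/383
a_6 = 3: -5181/1322
a_7 = 8: -42949/10959

-42949/10959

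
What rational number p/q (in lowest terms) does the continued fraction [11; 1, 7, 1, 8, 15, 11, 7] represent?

1127673/94862

a_0 = 11: 11/1
a_1 = 1: 12/1
a_2 = 7: 95/8
a_3 = 1: 107/9
a_4 = 8: 951/80
a_5 = 15: 14372/1209
a_6 = 11: 159043/13379
a_7 = 7: 1127673/94862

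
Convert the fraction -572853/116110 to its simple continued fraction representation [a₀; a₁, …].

Apply division with remainder until the remainder is 0:
-572853 ÷ 116110 → quotient -5, remainder 7697
116110 ÷ 7697 → quotient 15, remainder 655
7697 ÷ 655 → quotient 11, remainder 492
655 ÷ 492 → quotient 1, remainder 163
492 ÷ 163 → quotient 3, remainder 3
163 ÷ 3 → quotient 54, remainder 1
3 ÷ 1 → quotient 3, remainder 0

[-5; 15, 11, 1, 3, 54, 3]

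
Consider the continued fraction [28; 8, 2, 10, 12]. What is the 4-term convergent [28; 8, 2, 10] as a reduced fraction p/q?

5005/178

Start with 10.
2 + 1/(10/1) = 2 + 1/10 = 21/10
8 + 1/(21/10) = 8 + 10/21 = 178/21
28 + 1/(178/21) = 28 + 21/178 = 5005/178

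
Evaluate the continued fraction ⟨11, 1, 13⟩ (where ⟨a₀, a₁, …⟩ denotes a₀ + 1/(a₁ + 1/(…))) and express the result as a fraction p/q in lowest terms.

Start with 13.
1 + 1/(13/1) = 1 + 1/13 = 14/13
11 + 1/(14/13) = 11 + 13/14 = 167/14

167/14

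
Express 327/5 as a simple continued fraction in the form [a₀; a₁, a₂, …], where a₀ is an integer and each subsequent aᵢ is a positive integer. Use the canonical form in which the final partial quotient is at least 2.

[65; 2, 2]

327 ÷ 5 → quotient 65, remainder 2
5 ÷ 2 → quotient 2, remainder 1
2 ÷ 1 → quotient 2, remainder 0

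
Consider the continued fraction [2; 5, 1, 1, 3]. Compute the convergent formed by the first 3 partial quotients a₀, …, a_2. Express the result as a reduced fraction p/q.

Collapse the nested fraction from the inside out:
Start with 1.
5 + 1/(1/1) = 5 + 1/1 = 6/1
2 + 1/(6/1) = 2 + 1/6 = 13/6

13/6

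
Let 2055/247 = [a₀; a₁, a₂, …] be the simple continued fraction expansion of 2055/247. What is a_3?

2055 = 8·247 + 79, so a_0 = 8
247 = 3·79 + 10, so a_1 = 3
79 = 7·10 + 9, so a_2 = 7
10 = 1·9 + 1, so a_3 = 1

1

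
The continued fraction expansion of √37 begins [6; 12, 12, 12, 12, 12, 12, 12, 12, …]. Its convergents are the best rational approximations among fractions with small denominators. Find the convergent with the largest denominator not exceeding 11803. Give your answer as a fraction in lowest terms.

10657/1752

a_0 = 6: 6/1  (≤ bound)
a_1 = 12: 73/12  (≤ bound)
a_2 = 12: 882/145  (≤ bound)
a_3 = 12: 10657/1752  (≤ bound)
a_4 = 12: 128766/21169  (> 11803, stop)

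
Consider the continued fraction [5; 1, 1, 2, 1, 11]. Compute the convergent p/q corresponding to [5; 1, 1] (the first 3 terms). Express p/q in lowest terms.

a_0 = 5: 5/1
a_1 = 1: 6/1
a_2 = 1: 11/2

11/2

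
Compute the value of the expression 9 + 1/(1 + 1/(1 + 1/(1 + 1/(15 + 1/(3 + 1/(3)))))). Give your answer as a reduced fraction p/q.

Start with 3.
3 + 1/(3/1) = 3 + 1/3 = 10/3
15 + 1/(10/3) = 15 + 3/10 = 153/10
1 + 1/(153/10) = 1 + 10/153 = 163/153
1 + 1/(163/153) = 1 + 153/163 = 316/163
1 + 1/(316/163) = 1 + 163/316 = 479/316
9 + 1/(479/316) = 9 + 316/479 = 4627/479

4627/479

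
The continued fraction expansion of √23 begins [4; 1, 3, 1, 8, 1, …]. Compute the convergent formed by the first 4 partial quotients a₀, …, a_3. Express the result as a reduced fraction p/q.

Start with 1.
3 + 1/(1/1) = 3 + 1/1 = 4/1
1 + 1/(4/1) = 1 + 1/4 = 5/4
4 + 1/(5/4) = 4 + 4/5 = 24/5

24/5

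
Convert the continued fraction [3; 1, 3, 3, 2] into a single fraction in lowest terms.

113/30

Compute successive convergents:
a_0 = 3: 3/1
a_1 = 1: 4/1
a_2 = 3: 15/4
a_3 = 3: 49/13
a_4 = 2: 113/30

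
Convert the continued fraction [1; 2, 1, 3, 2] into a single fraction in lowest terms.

a_0 = 1: 1/1
a_1 = 2: 3/2
a_2 = 1: 4/3
a_3 = 3: 15/11
a_4 = 2: 34/25

34/25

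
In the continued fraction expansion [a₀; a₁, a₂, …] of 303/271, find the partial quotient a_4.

2

303 ÷ 271 → quotient 1, remainder 32
271 ÷ 32 → quotient 8, remainder 15
32 ÷ 15 → quotient 2, remainder 2
15 ÷ 2 → quotient 7, remainder 1
2 ÷ 1 → quotient 2, remainder 0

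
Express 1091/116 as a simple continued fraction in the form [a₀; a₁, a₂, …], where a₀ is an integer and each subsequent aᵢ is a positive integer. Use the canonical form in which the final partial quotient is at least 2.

[9; 2, 2, 7, 3]

Apply division with remainder until the remainder is 0:
1091 = 9·116 + 47, so a_0 = 9
116 = 2·47 + 22, so a_1 = 2
47 = 2·22 + 3, so a_2 = 2
22 = 7·3 + 1, so a_3 = 7
3 = 3·1 + 0, so a_4 = 3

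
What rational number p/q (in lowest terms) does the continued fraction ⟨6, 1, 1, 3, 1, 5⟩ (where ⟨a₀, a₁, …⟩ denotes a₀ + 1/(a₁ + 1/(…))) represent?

341/52

Collapse the nested fraction from the inside out:
Start with 5.
1 + 1/(5/1) = 1 + 1/5 = 6/5
3 + 1/(6/5) = 3 + 5/6 = 23/6
1 + 1/(23/6) = 1 + 6/23 = 29/23
1 + 1/(29/23) = 1 + 23/29 = 52/29
6 + 1/(52/29) = 6 + 29/52 = 341/52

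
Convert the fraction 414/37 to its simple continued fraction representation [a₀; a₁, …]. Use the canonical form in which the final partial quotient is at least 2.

414 = 11·37 + 7, so a_0 = 11
37 = 5·7 + 2, so a_1 = 5
7 = 3·2 + 1, so a_2 = 3
2 = 2·1 + 0, so a_3 = 2

[11; 5, 3, 2]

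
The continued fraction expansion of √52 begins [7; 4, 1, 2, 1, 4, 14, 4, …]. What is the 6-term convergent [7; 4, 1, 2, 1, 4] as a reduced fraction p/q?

649/90

a_0 = 7: 7/1
a_1 = 4: 29/4
a_2 = 1: 36/5
a_3 = 2: 101/14
a_4 = 1: 137/19
a_5 = 4: 649/90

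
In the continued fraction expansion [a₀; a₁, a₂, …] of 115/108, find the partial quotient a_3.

3

Repeatedly divide and take the remainder:
115 ÷ 108 → quotient 1, remainder 7
108 ÷ 7 → quotient 15, remainder 3
7 ÷ 3 → quotient 2, remainder 1
3 ÷ 1 → quotient 3, remainder 0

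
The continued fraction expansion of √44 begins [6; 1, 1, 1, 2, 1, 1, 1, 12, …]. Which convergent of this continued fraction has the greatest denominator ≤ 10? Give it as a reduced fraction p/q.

List convergents until the denominator exceeds the bound:
a_0 = 6: 6/1  (≤ bound)
a_1 = 1: 7/1  (≤ bound)
a_2 = 1: 13/2  (≤ bound)
a_3 = 1: 20/3  (≤ bound)
a_4 = 2: 53/8  (≤ bound)
a_5 = 1: 73/11  (> 10, stop)

53/8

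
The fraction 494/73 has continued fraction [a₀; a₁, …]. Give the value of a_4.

Run the Euclidean algorithm, recording each quotient:
494 ÷ 73 → quotient 6, remainder 56
73 ÷ 56 → quotient 1, remainder 17
56 ÷ 17 → quotient 3, remainder 5
17 ÷ 5 → quotient 3, remainder 2
5 ÷ 2 → quotient 2, remainder 1

2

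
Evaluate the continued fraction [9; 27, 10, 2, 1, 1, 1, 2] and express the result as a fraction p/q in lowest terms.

a_0 = 9: 9/1
a_1 = 27: 244/27
a_2 = 10: 2449/271
a_3 = 2: 5142/569
a_4 = 1: 7591/840
a_5 = 1: 12733/1409
a_6 = 1: 20324/2249
a_7 = 2: 53381/5907

53381/5907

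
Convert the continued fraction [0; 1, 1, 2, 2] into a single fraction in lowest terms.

Collapse the nested fraction from the inside out:
Start with 2.
2 + 1/(2/1) = 2 + 1/2 = 5/2
1 + 1/(5/2) = 1 + 2/5 = 7/5
1 + 1/(7/5) = 1 + 5/7 = 12/7
0 + 1/(12/7) = 0 + 7/12 = 7/12

7/12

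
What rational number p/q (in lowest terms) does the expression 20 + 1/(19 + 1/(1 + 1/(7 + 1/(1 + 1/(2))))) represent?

10366/517

Build up convergents one term at a time:
a_0 = 20: 20/1
a_1 = 19: 381/19
a_2 = 1: 401/20
a_3 = 7: 3188/159
a_4 = 1: 3589/179
a_5 = 2: 10366/517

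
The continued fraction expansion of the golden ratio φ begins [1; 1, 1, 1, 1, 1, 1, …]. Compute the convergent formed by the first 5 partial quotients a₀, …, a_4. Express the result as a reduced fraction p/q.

Start with 1.
1 + 1/(1/1) = 1 + 1/1 = 2/1
1 + 1/(2/1) = 1 + 1/2 = 3/2
1 + 1/(3/2) = 1 + 2/3 = 5/3
1 + 1/(5/3) = 1 + 3/5 = 8/5

8/5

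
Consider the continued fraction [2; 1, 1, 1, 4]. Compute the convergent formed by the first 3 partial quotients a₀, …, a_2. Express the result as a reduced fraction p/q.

5/2

Build up convergents one term at a time:
a_0 = 2: 2/1
a_1 = 1: 3/1
a_2 = 1: 5/2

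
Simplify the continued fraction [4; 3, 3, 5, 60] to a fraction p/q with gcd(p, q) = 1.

Work from the innermost term outward:
Start with 60.
5 + 1/(60/1) = 5 + 1/60 = 301/60
3 + 1/(301/60) = 3 + 60/301 = 963/301
3 + 1/(963/301) = 3 + 301/963 = 3190/963
4 + 1/(3190/963) = 4 + 963/3190 = 13723/3190

13723/3190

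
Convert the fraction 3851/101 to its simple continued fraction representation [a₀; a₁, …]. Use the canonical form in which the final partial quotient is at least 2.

3851 ÷ 101 → quotient 38, remainder 13
101 ÷ 13 → quotient 7, remainder 10
13 ÷ 10 → quotient 1, remainder 3
10 ÷ 3 → quotient 3, remainder 1
3 ÷ 1 → quotient 3, remainder 0

[38; 7, 1, 3, 3]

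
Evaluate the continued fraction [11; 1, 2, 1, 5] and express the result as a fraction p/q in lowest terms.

270/23

a_0 = 11: 11/1
a_1 = 1: 12/1
a_2 = 2: 35/3
a_3 = 1: 47/4
a_4 = 5: 270/23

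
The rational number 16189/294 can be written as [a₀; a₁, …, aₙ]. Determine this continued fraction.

Apply division with remainder until the remainder is 0:
16189 = 55·294 + 19, so a_0 = 55
294 = 15·19 + 9, so a_1 = 15
19 = 2·9 + 1, so a_2 = 2
9 = 9·1 + 0, so a_3 = 9

[55; 15, 2, 9]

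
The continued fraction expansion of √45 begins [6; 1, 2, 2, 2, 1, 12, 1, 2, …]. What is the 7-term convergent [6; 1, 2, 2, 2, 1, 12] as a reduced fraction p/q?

Use the convergent recurrence hₖ = aₖ·hₖ₋₁ + hₖ₋₂ (and likewise for the denominators kₖ):
a_0 = 6: 6/1
a_1 = 1: 7/1
a_2 = 2: 20/3
a_3 = 2: 47/7
a_4 = 2: 114/17
a_5 = 1: 161/24
a_6 = 12: 2046/305

2046/305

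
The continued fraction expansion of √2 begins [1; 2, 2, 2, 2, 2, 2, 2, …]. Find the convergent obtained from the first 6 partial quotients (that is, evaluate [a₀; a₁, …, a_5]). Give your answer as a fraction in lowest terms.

Start with 2.
2 + 1/(2/1) = 2 + 1/2 = 5/2
2 + 1/(5/2) = 2 + 2/5 = 12/5
2 + 1/(12/5) = 2 + 5/12 = 29/12
2 + 1/(29/12) = 2 + 12/29 = 70/29
1 + 1/(70/29) = 1 + 29/70 = 99/70

99/70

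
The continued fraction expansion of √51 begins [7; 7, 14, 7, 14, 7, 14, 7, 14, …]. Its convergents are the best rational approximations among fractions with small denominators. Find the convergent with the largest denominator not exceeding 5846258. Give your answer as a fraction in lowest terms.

a_0 = 7: 7/1  (≤ bound)
a_1 = 7: 50/7  (≤ bound)
a_2 = 14: 707/99  (≤ bound)
a_3 = 7: 4999/700  (≤ bound)
a_4 = 14: 70693/9899  (≤ bound)
a_5 = 7: 499850/69993  (≤ bound)
a_6 = 14: 7068593/989801  (≤ bound)
a_7 = 7: 49980001/6998600  (> 5846258, stop)

7068593/989801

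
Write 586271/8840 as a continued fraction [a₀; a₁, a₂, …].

[66; 3, 8, 6, 3, 4, 4]

Run the Euclidean algorithm, recording each quotient:
⌊586271/8840⌋ = 66, remainder 2831
⌊8840/2831⌋ = 3, remainder 347
⌊2831/347⌋ = 8, remainder 55
⌊347/55⌋ = 6, remainder 17
⌊55/17⌋ = 3, remainder 4
⌊17/4⌋ = 4, remainder 1
⌊4/1⌋ = 4, remainder 0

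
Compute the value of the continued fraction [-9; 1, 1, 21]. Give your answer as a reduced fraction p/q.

Start with 21.
1 + 1/(21/1) = 1 + 1/21 = 22/21
1 + 1/(22/21) = 1 + 21/22 = 43/22
-9 + 1/(43/22) = -9 + 22/43 = -365/43

-365/43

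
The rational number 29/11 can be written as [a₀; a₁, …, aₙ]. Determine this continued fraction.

29 ÷ 11 → quotient 2, remainder 7
11 ÷ 7 → quotient 1, remainder 4
7 ÷ 4 → quotient 1, remainder 3
4 ÷ 3 → quotient 1, remainder 1
3 ÷ 1 → quotient 3, remainder 0

[2; 1, 1, 1, 3]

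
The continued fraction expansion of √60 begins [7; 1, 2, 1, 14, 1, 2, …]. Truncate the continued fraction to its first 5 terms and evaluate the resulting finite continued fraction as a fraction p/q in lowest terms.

a_0 = 7: 7/1
a_1 = 1: 8/1
a_2 = 2: 23/3
a_3 = 1: 31/4
a_4 = 14: 457/59

457/59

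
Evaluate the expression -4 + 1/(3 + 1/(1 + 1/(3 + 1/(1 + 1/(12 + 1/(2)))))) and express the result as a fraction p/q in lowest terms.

Work from the innermost term outward:
Start with 2.
12 + 1/(2/1) = 12 + 1/2 = 25/2
1 + 1/(25/2) = 1 + 2/25 = 27/25
3 + 1/(27/25) = 3 + 25/27 = 106/27
1 + 1/(106/27) = 1 + 27/106 = 133/106
3 + 1/(133/106) = 3 + 106/133 = 505/133
-4 + 1/(505/133) = -4 + 133/505 = -1887/505

-1887/505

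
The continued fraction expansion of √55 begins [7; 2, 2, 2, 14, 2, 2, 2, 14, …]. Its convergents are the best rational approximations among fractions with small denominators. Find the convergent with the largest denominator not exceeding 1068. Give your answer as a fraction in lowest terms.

6593/889

List convergents until the denominator exceeds the bound:
a_0 = 7: 7/1  (≤ bound)
a_1 = 2: 15/2  (≤ bound)
a_2 = 2: 37/5  (≤ bound)
a_3 = 2: 89/12  (≤ bound)
a_4 = 14: 1283/173  (≤ bound)
a_5 = 2: 2655/358  (≤ bound)
a_6 = 2: 6593/889  (≤ bound)
a_7 = 2: 15841/2136  (> 1068, stop)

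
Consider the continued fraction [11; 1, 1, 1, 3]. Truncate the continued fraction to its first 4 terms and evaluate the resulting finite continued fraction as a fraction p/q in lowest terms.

a_0 = 11: 11/1
a_1 = 1: 12/1
a_2 = 1: 23/2
a_3 = 1: 35/3

35/3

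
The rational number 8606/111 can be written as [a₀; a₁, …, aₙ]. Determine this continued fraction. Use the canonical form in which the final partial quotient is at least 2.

[77; 1, 1, 7, 2, 3]

8606 ÷ 111 → quotient 77, remainder 59
111 ÷ 59 → quotient 1, remainder 52
59 ÷ 52 → quotient 1, remainder 7
52 ÷ 7 → quotient 7, remainder 3
7 ÷ 3 → quotient 2, remainder 1
3 ÷ 1 → quotient 3, remainder 0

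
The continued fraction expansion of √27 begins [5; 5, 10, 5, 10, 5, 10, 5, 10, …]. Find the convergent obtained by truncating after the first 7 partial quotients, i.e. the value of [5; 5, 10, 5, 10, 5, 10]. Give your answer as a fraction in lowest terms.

Compute successive convergents:
a_0 = 5: 5/1
a_1 = 5: 26/5
a_2 = 10: 265/51
a_3 = 5: 1351/260
a_4 = 10: 13775/2651
a_5 = 5: 70226/13515
a_6 = 10: 716035/137801

716035/137801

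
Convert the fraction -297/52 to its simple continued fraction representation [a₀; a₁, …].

[-6; 3, 2, 7]

-297 = -6·52 + 15, so a_0 = -6
52 = 3·15 + 7, so a_1 = 3
15 = 2·7 + 1, so a_2 = 2
7 = 7·1 + 0, so a_3 = 7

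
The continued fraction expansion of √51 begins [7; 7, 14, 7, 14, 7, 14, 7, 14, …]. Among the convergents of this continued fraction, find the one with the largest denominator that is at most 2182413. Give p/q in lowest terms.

a_0 = 7: 7/1  (≤ bound)
a_1 = 7: 50/7  (≤ bound)
a_2 = 14: 707/99  (≤ bound)
a_3 = 7: 4999/700  (≤ bound)
a_4 = 14: 70693/9899  (≤ bound)
a_5 = 7: 499850/69993  (≤ bound)
a_6 = 14: 7068593/989801  (≤ bound)
a_7 = 7: 49980001/6998600  (> 2182413, stop)

7068593/989801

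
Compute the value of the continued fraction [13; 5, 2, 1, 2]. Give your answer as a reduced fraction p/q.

567/43

Collapse the nested fraction from the inside out:
Start with 2.
1 + 1/(2/1) = 1 + 1/2 = 3/2
2 + 1/(3/2) = 2 + 2/3 = 8/3
5 + 1/(8/3) = 5 + 3/8 = 43/8
13 + 1/(43/8) = 13 + 8/43 = 567/43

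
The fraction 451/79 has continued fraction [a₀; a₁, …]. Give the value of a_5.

3

Repeatedly divide and take the remainder:
451 ÷ 79 → quotient 5, remainder 56
79 ÷ 56 → quotient 1, remainder 23
56 ÷ 23 → quotient 2, remainder 10
23 ÷ 10 → quotient 2, remainder 3
10 ÷ 3 → quotient 3, remainder 1
3 ÷ 1 → quotient 3, remainder 0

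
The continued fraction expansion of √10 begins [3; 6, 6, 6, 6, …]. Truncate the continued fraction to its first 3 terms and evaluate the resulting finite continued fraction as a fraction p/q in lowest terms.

Build up convergents one term at a time:
a_0 = 3: 3/1
a_1 = 6: 19/6
a_2 = 6: 117/37

117/37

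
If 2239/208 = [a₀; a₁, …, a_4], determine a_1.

2239 = 10·208 + 159, so a_0 = 10
208 = 1·159 + 49, so a_1 = 1

1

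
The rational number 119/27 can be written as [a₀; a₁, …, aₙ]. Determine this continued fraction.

Repeatedly divide and take the remainder:
119 = 4·27 + 11, so a_0 = 4
27 = 2·11 + 5, so a_1 = 2
11 = 2·5 + 1, so a_2 = 2
5 = 5·1 + 0, so a_3 = 5

[4; 2, 2, 5]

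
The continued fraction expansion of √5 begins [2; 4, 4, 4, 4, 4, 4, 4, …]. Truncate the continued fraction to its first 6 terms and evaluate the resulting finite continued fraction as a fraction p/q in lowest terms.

Work from the innermost term outward:
Start with 4.
4 + 1/(4/1) = 4 + 1/4 = 17/4
4 + 1/(17/4) = 4 + 4/17 = 72/17
4 + 1/(72/17) = 4 + 17/72 = 305/72
4 + 1/(305/72) = 4 + 72/305 = 1292/305
2 + 1/(1292/305) = 2 + 305/1292 = 2889/1292

2889/1292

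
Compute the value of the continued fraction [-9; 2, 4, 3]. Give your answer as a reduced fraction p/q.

Compute successive convergents:
a_0 = -9: -9/1
a_1 = 2: -17/2
a_2 = 4: -77/9
a_3 = 3: -248/29

-248/29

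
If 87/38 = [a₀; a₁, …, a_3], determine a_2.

Repeatedly divide and take the remainder:
87 = 2·38 + 11, so a_0 = 2
38 = 3·11 + 5, so a_1 = 3
11 = 2·5 + 1, so a_2 = 2

2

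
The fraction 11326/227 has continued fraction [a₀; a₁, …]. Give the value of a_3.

2

11326 ÷ 227 → quotient 49, remainder 203
227 ÷ 203 → quotient 1, remainder 24
203 ÷ 24 → quotient 8, remainder 11
24 ÷ 11 → quotient 2, remainder 2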